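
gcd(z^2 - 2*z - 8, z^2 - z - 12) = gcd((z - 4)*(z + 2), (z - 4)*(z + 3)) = z - 4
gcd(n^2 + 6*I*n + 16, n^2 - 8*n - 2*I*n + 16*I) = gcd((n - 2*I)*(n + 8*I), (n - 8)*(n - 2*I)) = n - 2*I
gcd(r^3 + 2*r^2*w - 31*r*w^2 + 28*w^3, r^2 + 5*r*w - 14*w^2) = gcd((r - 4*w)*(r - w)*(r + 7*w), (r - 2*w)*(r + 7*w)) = r + 7*w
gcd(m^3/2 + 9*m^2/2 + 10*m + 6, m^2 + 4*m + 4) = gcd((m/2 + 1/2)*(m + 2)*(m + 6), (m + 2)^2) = m + 2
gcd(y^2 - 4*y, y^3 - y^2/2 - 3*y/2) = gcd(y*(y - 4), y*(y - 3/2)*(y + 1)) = y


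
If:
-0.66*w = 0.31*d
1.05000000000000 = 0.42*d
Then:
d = 2.50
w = -1.17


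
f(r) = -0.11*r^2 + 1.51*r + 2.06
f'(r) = 1.51 - 0.22*r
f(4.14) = 6.43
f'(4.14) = 0.60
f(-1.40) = -0.27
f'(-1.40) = 1.82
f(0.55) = 2.86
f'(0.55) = 1.39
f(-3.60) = -4.80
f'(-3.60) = 2.30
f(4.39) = 6.57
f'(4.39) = 0.54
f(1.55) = 4.14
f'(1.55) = 1.17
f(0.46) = 2.73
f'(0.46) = 1.41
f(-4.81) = -7.75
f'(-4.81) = 2.57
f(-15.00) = -45.34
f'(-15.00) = 4.81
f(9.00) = 6.74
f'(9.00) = -0.47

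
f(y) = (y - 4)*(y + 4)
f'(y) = 2*y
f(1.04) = -14.92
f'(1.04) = 2.08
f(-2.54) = -9.55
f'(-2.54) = -5.08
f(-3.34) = -4.84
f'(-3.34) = -6.68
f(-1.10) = -14.79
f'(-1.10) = -2.20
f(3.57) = -3.26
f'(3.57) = 7.14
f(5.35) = 12.62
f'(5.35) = 10.70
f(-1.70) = -13.11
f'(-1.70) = -3.40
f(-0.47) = -15.78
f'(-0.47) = -0.94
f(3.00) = -7.00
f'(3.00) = 6.00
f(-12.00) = 128.00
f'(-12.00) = -24.00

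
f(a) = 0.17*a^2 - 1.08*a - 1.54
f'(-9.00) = -4.14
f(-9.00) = 21.95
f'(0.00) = -1.08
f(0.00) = -1.54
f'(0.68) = -0.85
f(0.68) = -2.20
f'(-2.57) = -1.95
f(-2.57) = 2.36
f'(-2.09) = -1.79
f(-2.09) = 1.46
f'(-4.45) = -2.59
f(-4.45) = 6.63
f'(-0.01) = -1.08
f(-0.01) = -1.53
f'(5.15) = 0.67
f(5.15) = -2.59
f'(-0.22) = -1.15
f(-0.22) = -1.29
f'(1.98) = -0.41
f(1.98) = -3.01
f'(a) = 0.34*a - 1.08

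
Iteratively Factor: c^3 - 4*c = (c - 2)*(c^2 + 2*c) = (c - 2)*(c + 2)*(c)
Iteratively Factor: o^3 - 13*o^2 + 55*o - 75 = (o - 3)*(o^2 - 10*o + 25) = (o - 5)*(o - 3)*(o - 5)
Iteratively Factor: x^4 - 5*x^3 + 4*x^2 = (x)*(x^3 - 5*x^2 + 4*x) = x*(x - 4)*(x^2 - x) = x^2*(x - 4)*(x - 1)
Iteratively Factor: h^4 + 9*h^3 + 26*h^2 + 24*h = (h + 4)*(h^3 + 5*h^2 + 6*h) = (h + 3)*(h + 4)*(h^2 + 2*h) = (h + 2)*(h + 3)*(h + 4)*(h)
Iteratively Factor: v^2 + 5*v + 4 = (v + 4)*(v + 1)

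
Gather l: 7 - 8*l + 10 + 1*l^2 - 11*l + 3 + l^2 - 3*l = 2*l^2 - 22*l + 20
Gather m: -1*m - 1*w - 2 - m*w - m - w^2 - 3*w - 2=m*(-w - 2) - w^2 - 4*w - 4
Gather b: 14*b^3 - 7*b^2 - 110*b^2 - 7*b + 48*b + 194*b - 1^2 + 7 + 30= 14*b^3 - 117*b^2 + 235*b + 36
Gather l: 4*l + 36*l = 40*l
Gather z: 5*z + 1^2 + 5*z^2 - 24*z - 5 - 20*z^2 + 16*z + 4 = -15*z^2 - 3*z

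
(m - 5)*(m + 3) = m^2 - 2*m - 15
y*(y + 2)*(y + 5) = y^3 + 7*y^2 + 10*y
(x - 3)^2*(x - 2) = x^3 - 8*x^2 + 21*x - 18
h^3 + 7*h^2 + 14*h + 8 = (h + 1)*(h + 2)*(h + 4)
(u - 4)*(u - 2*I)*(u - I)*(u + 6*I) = u^4 - 4*u^3 + 3*I*u^3 + 16*u^2 - 12*I*u^2 - 64*u - 12*I*u + 48*I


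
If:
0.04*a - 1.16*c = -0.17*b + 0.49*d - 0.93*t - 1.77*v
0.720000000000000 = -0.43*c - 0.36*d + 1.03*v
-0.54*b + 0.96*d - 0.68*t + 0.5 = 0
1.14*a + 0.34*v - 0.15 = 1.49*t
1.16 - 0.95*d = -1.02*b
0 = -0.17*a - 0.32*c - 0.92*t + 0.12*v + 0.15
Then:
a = 0.03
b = -3.48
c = 0.64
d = -2.52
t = -0.06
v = 0.09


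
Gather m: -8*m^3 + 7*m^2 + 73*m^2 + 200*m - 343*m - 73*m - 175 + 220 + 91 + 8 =-8*m^3 + 80*m^2 - 216*m + 144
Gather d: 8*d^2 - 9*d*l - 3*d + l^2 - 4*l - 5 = 8*d^2 + d*(-9*l - 3) + l^2 - 4*l - 5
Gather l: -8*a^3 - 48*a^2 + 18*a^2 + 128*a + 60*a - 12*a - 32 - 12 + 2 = -8*a^3 - 30*a^2 + 176*a - 42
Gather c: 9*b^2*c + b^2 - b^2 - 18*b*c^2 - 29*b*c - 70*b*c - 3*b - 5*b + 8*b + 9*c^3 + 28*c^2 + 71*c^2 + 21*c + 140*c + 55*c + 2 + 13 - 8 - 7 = 9*c^3 + c^2*(99 - 18*b) + c*(9*b^2 - 99*b + 216)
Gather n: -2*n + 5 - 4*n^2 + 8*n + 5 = -4*n^2 + 6*n + 10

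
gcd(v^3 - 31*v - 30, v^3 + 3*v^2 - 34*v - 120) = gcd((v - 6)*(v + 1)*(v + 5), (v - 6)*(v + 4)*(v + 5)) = v^2 - v - 30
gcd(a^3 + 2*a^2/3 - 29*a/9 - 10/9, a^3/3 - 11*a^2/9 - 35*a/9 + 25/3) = a - 5/3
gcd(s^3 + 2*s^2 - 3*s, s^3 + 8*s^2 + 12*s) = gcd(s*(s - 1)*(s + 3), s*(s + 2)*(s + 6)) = s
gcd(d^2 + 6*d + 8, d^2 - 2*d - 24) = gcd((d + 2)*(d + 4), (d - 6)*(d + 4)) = d + 4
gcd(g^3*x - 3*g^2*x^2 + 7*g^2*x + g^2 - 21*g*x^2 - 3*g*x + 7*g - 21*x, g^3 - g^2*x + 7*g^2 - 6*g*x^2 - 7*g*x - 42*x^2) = -g^2 + 3*g*x - 7*g + 21*x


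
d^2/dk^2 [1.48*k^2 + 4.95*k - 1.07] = 2.96000000000000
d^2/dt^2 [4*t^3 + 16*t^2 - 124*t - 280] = 24*t + 32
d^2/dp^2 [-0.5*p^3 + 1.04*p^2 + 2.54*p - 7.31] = 2.08 - 3.0*p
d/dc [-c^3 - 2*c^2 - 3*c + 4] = -3*c^2 - 4*c - 3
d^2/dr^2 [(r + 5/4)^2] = 2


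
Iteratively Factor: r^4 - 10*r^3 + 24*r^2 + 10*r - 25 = (r + 1)*(r^3 - 11*r^2 + 35*r - 25) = (r - 5)*(r + 1)*(r^2 - 6*r + 5) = (r - 5)^2*(r + 1)*(r - 1)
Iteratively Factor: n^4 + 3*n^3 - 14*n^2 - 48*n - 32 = (n + 4)*(n^3 - n^2 - 10*n - 8) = (n + 2)*(n + 4)*(n^2 - 3*n - 4) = (n + 1)*(n + 2)*(n + 4)*(n - 4)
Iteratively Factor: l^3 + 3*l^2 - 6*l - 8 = (l + 4)*(l^2 - l - 2) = (l + 1)*(l + 4)*(l - 2)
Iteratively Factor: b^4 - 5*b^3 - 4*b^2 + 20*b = (b)*(b^3 - 5*b^2 - 4*b + 20) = b*(b - 5)*(b^2 - 4) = b*(b - 5)*(b + 2)*(b - 2)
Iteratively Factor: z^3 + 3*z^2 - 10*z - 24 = (z + 2)*(z^2 + z - 12) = (z - 3)*(z + 2)*(z + 4)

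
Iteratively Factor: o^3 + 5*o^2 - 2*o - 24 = (o + 4)*(o^2 + o - 6) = (o + 3)*(o + 4)*(o - 2)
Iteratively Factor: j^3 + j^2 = (j)*(j^2 + j) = j^2*(j + 1)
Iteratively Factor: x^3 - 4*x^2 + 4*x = (x - 2)*(x^2 - 2*x) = x*(x - 2)*(x - 2)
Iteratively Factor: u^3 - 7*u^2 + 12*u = (u)*(u^2 - 7*u + 12) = u*(u - 3)*(u - 4)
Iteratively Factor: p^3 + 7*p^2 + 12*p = (p)*(p^2 + 7*p + 12) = p*(p + 3)*(p + 4)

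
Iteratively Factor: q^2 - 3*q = (q)*(q - 3)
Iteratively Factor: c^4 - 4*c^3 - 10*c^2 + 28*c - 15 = (c + 3)*(c^3 - 7*c^2 + 11*c - 5) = (c - 1)*(c + 3)*(c^2 - 6*c + 5) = (c - 1)^2*(c + 3)*(c - 5)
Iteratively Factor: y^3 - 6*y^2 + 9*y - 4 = (y - 4)*(y^2 - 2*y + 1) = (y - 4)*(y - 1)*(y - 1)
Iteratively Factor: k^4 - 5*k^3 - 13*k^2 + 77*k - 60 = (k - 3)*(k^3 - 2*k^2 - 19*k + 20) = (k - 5)*(k - 3)*(k^2 + 3*k - 4) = (k - 5)*(k - 3)*(k + 4)*(k - 1)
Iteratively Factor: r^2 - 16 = (r + 4)*(r - 4)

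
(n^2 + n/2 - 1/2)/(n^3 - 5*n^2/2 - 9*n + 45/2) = (2*n^2 + n - 1)/(2*n^3 - 5*n^2 - 18*n + 45)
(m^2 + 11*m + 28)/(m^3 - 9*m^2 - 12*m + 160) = (m + 7)/(m^2 - 13*m + 40)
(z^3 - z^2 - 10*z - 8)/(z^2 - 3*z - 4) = z + 2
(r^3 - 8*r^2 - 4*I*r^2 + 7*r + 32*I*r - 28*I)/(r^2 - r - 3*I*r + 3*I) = (r^2 - r*(7 + 4*I) + 28*I)/(r - 3*I)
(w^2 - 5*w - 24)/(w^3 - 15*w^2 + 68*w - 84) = (w^2 - 5*w - 24)/(w^3 - 15*w^2 + 68*w - 84)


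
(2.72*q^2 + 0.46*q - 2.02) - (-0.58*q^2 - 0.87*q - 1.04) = 3.3*q^2 + 1.33*q - 0.98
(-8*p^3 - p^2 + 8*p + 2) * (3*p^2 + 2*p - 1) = -24*p^5 - 19*p^4 + 30*p^3 + 23*p^2 - 4*p - 2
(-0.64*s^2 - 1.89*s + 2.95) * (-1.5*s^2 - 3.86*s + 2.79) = 0.96*s^4 + 5.3054*s^3 + 1.0848*s^2 - 16.6601*s + 8.2305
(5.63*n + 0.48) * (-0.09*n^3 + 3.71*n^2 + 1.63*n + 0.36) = -0.5067*n^4 + 20.8441*n^3 + 10.9577*n^2 + 2.8092*n + 0.1728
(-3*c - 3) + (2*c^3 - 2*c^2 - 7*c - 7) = 2*c^3 - 2*c^2 - 10*c - 10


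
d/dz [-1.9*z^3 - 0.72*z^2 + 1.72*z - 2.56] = -5.7*z^2 - 1.44*z + 1.72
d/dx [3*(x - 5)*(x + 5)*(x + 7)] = 9*x^2 + 42*x - 75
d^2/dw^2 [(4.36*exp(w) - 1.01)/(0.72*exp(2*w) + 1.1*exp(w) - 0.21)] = (2.260224*exp(4*w) - 5.547456*exp(3*w) + 1.555632*exp(2*w) - 0.825788*exp(w) - 0.0410340000000001)*exp(w)/(0.373248*exp(6*w) + 1.71072*exp(5*w) + 2.287008*exp(4*w) + 0.33308*exp(3*w) - 0.667044*exp(2*w) + 0.14553*exp(w) - 0.009261)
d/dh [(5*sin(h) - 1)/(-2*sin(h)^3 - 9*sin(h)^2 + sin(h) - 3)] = (20*sin(h)^3 + 39*sin(h)^2 - 18*sin(h) - 14)*cos(h)/(2*sin(h)^3 + 9*sin(h)^2 - sin(h) + 3)^2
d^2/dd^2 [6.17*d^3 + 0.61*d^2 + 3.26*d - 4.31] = 37.02*d + 1.22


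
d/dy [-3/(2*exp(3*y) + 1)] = 18*exp(3*y)/(2*exp(3*y) + 1)^2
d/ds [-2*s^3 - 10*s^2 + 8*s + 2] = -6*s^2 - 20*s + 8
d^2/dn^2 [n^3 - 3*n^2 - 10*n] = 6*n - 6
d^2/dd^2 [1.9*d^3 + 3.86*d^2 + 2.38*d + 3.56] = 11.4*d + 7.72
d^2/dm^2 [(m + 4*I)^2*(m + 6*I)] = 6*m + 28*I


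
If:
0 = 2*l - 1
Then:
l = 1/2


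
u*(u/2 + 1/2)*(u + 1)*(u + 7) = u^4/2 + 9*u^3/2 + 15*u^2/2 + 7*u/2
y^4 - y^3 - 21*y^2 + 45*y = y*(y - 3)^2*(y + 5)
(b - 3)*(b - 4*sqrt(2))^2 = b^3 - 8*sqrt(2)*b^2 - 3*b^2 + 32*b + 24*sqrt(2)*b - 96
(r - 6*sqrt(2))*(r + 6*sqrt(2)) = r^2 - 72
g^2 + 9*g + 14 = (g + 2)*(g + 7)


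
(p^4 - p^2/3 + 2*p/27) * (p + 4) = p^5 + 4*p^4 - p^3/3 - 34*p^2/27 + 8*p/27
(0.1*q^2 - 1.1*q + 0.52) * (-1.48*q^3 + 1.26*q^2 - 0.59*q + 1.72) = -0.148*q^5 + 1.754*q^4 - 2.2146*q^3 + 1.4762*q^2 - 2.1988*q + 0.8944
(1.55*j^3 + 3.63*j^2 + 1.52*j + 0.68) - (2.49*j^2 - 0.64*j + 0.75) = 1.55*j^3 + 1.14*j^2 + 2.16*j - 0.07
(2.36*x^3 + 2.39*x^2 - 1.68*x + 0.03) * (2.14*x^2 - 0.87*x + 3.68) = 5.0504*x^5 + 3.0614*x^4 + 3.0103*x^3 + 10.321*x^2 - 6.2085*x + 0.1104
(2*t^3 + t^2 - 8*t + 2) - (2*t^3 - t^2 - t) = 2*t^2 - 7*t + 2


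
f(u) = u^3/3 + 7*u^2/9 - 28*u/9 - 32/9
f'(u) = u^2 + 14*u/9 - 28/9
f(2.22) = -2.98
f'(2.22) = 5.27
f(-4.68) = -6.13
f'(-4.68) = 11.51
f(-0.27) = -2.67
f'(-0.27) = -3.46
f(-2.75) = 3.95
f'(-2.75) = 0.17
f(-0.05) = -3.40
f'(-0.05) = -3.19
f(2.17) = -3.24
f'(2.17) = 4.97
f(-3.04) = 3.73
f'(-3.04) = 1.40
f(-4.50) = -4.18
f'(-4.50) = 10.14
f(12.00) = 647.11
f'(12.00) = 159.56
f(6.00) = 77.78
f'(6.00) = 42.22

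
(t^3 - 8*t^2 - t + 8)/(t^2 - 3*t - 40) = (t^2 - 1)/(t + 5)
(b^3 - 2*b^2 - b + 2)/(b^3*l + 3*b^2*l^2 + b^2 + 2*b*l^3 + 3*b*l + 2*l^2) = (b^3 - 2*b^2 - b + 2)/(b^3*l + 3*b^2*l^2 + b^2 + 2*b*l^3 + 3*b*l + 2*l^2)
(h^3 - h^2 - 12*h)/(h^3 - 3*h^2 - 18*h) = (h - 4)/(h - 6)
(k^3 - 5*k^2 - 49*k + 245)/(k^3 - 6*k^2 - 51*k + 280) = (k - 7)/(k - 8)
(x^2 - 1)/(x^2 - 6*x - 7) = (x - 1)/(x - 7)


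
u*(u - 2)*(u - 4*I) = u^3 - 2*u^2 - 4*I*u^2 + 8*I*u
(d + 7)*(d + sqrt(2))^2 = d^3 + 2*sqrt(2)*d^2 + 7*d^2 + 2*d + 14*sqrt(2)*d + 14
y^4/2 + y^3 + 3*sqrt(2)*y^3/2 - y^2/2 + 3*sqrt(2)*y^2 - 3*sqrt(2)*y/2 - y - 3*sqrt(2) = (y/2 + 1)*(y - 1)*(y + 1)*(y + 3*sqrt(2))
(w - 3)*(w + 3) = w^2 - 9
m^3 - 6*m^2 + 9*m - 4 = (m - 4)*(m - 1)^2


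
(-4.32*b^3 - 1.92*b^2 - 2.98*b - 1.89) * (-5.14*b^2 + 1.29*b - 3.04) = 22.2048*b^5 + 4.296*b^4 + 25.9732*b^3 + 11.7072*b^2 + 6.6211*b + 5.7456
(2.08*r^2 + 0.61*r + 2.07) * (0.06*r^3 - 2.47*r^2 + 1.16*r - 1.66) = 0.1248*r^5 - 5.101*r^4 + 1.0303*r^3 - 7.8581*r^2 + 1.3886*r - 3.4362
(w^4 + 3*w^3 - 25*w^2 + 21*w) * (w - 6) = w^5 - 3*w^4 - 43*w^3 + 171*w^2 - 126*w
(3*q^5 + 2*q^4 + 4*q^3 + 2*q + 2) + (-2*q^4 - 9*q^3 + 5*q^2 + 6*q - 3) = 3*q^5 - 5*q^3 + 5*q^2 + 8*q - 1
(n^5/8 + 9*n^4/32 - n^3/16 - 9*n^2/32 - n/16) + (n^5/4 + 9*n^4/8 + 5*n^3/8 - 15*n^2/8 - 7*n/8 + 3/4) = 3*n^5/8 + 45*n^4/32 + 9*n^3/16 - 69*n^2/32 - 15*n/16 + 3/4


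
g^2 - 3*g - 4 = (g - 4)*(g + 1)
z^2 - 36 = (z - 6)*(z + 6)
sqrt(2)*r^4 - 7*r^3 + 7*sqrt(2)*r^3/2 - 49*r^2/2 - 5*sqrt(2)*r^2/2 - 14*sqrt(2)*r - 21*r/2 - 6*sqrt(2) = (r + 3)*(r - 4*sqrt(2))*(r + sqrt(2)/2)*(sqrt(2)*r + sqrt(2)/2)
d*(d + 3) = d^2 + 3*d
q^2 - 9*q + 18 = (q - 6)*(q - 3)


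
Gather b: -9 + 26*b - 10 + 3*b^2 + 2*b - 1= 3*b^2 + 28*b - 20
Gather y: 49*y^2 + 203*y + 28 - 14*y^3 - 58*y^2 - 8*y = -14*y^3 - 9*y^2 + 195*y + 28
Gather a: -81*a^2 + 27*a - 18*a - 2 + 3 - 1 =-81*a^2 + 9*a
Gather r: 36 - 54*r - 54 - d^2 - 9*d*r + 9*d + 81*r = -d^2 + 9*d + r*(27 - 9*d) - 18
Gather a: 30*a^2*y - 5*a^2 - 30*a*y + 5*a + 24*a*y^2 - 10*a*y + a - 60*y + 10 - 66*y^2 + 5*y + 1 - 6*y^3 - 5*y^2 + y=a^2*(30*y - 5) + a*(24*y^2 - 40*y + 6) - 6*y^3 - 71*y^2 - 54*y + 11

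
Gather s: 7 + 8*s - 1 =8*s + 6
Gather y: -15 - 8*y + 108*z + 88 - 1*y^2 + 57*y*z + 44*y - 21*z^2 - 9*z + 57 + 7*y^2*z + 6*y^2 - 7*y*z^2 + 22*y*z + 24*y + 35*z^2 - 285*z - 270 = y^2*(7*z + 5) + y*(-7*z^2 + 79*z + 60) + 14*z^2 - 186*z - 140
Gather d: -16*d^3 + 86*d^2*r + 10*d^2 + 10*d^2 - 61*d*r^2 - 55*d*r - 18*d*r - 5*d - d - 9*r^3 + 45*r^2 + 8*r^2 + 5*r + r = -16*d^3 + d^2*(86*r + 20) + d*(-61*r^2 - 73*r - 6) - 9*r^3 + 53*r^2 + 6*r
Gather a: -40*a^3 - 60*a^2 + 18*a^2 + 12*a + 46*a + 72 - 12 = -40*a^3 - 42*a^2 + 58*a + 60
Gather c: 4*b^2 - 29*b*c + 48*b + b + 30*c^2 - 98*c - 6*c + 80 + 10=4*b^2 + 49*b + 30*c^2 + c*(-29*b - 104) + 90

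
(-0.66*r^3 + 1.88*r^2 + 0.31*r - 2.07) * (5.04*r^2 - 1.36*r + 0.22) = -3.3264*r^5 + 10.3728*r^4 - 1.1396*r^3 - 10.4408*r^2 + 2.8834*r - 0.4554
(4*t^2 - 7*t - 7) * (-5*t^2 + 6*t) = -20*t^4 + 59*t^3 - 7*t^2 - 42*t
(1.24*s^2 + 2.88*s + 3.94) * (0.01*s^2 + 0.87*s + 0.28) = 0.0124*s^4 + 1.1076*s^3 + 2.8922*s^2 + 4.2342*s + 1.1032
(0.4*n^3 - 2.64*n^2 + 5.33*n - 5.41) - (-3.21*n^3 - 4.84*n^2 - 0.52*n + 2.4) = 3.61*n^3 + 2.2*n^2 + 5.85*n - 7.81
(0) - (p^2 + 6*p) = -p^2 - 6*p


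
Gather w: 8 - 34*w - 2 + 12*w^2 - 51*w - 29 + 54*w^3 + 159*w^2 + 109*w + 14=54*w^3 + 171*w^2 + 24*w - 9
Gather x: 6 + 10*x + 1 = 10*x + 7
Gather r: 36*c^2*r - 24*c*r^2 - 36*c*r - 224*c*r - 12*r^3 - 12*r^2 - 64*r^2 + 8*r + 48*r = -12*r^3 + r^2*(-24*c - 76) + r*(36*c^2 - 260*c + 56)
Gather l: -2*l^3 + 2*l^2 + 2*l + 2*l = -2*l^3 + 2*l^2 + 4*l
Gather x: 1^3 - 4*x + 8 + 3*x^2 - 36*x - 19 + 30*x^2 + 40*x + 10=33*x^2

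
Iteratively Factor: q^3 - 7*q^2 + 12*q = (q - 3)*(q^2 - 4*q) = (q - 4)*(q - 3)*(q)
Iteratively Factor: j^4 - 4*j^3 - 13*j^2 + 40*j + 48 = (j + 3)*(j^3 - 7*j^2 + 8*j + 16) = (j - 4)*(j + 3)*(j^2 - 3*j - 4) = (j - 4)^2*(j + 3)*(j + 1)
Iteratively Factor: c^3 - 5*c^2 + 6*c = (c - 3)*(c^2 - 2*c) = (c - 3)*(c - 2)*(c)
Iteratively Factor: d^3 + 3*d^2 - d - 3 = (d - 1)*(d^2 + 4*d + 3) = (d - 1)*(d + 3)*(d + 1)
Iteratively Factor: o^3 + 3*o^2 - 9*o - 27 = (o - 3)*(o^2 + 6*o + 9) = (o - 3)*(o + 3)*(o + 3)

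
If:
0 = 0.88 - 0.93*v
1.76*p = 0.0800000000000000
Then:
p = 0.05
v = 0.95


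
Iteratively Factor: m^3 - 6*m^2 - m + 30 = (m - 5)*(m^2 - m - 6) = (m - 5)*(m + 2)*(m - 3)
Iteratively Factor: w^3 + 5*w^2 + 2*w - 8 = (w + 4)*(w^2 + w - 2) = (w + 2)*(w + 4)*(w - 1)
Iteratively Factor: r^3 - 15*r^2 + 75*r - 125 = (r - 5)*(r^2 - 10*r + 25) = (r - 5)^2*(r - 5)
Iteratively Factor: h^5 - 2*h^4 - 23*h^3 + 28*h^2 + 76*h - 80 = (h - 1)*(h^4 - h^3 - 24*h^2 + 4*h + 80) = (h - 2)*(h - 1)*(h^3 + h^2 - 22*h - 40) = (h - 5)*(h - 2)*(h - 1)*(h^2 + 6*h + 8) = (h - 5)*(h - 2)*(h - 1)*(h + 4)*(h + 2)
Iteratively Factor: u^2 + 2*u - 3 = (u + 3)*(u - 1)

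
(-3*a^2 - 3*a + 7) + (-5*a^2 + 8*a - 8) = -8*a^2 + 5*a - 1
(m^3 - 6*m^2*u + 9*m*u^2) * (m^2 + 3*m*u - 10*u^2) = m^5 - 3*m^4*u - 19*m^3*u^2 + 87*m^2*u^3 - 90*m*u^4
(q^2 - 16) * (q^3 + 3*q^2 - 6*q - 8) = q^5 + 3*q^4 - 22*q^3 - 56*q^2 + 96*q + 128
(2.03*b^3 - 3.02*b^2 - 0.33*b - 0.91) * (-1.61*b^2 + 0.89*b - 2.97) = -3.2683*b^5 + 6.6689*b^4 - 8.1856*b^3 + 10.1408*b^2 + 0.1702*b + 2.7027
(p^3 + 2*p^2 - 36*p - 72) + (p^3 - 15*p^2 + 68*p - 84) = 2*p^3 - 13*p^2 + 32*p - 156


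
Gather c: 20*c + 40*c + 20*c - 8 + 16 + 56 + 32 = 80*c + 96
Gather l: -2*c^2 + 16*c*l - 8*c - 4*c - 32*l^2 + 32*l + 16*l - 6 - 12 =-2*c^2 - 12*c - 32*l^2 + l*(16*c + 48) - 18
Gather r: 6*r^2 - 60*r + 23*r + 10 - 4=6*r^2 - 37*r + 6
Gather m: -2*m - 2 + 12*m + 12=10*m + 10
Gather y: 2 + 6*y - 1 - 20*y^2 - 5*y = -20*y^2 + y + 1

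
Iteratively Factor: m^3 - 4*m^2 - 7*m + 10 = (m - 1)*(m^2 - 3*m - 10) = (m - 5)*(m - 1)*(m + 2)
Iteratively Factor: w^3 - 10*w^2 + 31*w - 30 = (w - 2)*(w^2 - 8*w + 15) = (w - 3)*(w - 2)*(w - 5)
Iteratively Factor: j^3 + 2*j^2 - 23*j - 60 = (j - 5)*(j^2 + 7*j + 12) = (j - 5)*(j + 3)*(j + 4)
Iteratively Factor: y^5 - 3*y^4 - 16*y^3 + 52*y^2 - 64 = (y + 4)*(y^4 - 7*y^3 + 12*y^2 + 4*y - 16) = (y - 2)*(y + 4)*(y^3 - 5*y^2 + 2*y + 8) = (y - 2)^2*(y + 4)*(y^2 - 3*y - 4) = (y - 4)*(y - 2)^2*(y + 4)*(y + 1)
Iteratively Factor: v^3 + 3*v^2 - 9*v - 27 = (v + 3)*(v^2 - 9) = (v - 3)*(v + 3)*(v + 3)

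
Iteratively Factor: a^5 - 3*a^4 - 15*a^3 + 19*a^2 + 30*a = (a + 3)*(a^4 - 6*a^3 + 3*a^2 + 10*a) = (a - 2)*(a + 3)*(a^3 - 4*a^2 - 5*a) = a*(a - 2)*(a + 3)*(a^2 - 4*a - 5) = a*(a - 5)*(a - 2)*(a + 3)*(a + 1)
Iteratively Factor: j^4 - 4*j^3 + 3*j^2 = (j - 3)*(j^3 - j^2) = j*(j - 3)*(j^2 - j) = j*(j - 3)*(j - 1)*(j)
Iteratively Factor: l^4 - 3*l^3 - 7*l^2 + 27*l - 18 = (l - 1)*(l^3 - 2*l^2 - 9*l + 18) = (l - 3)*(l - 1)*(l^2 + l - 6) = (l - 3)*(l - 2)*(l - 1)*(l + 3)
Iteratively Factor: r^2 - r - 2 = (r + 1)*(r - 2)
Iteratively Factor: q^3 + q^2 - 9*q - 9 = (q + 3)*(q^2 - 2*q - 3) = (q - 3)*(q + 3)*(q + 1)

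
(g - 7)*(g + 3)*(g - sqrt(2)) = g^3 - 4*g^2 - sqrt(2)*g^2 - 21*g + 4*sqrt(2)*g + 21*sqrt(2)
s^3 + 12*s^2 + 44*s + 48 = (s + 2)*(s + 4)*(s + 6)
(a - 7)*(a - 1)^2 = a^3 - 9*a^2 + 15*a - 7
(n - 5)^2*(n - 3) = n^3 - 13*n^2 + 55*n - 75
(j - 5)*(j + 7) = j^2 + 2*j - 35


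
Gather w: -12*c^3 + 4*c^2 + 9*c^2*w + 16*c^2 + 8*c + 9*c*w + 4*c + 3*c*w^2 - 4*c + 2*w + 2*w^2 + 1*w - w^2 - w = -12*c^3 + 20*c^2 + 8*c + w^2*(3*c + 1) + w*(9*c^2 + 9*c + 2)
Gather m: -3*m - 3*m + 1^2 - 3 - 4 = -6*m - 6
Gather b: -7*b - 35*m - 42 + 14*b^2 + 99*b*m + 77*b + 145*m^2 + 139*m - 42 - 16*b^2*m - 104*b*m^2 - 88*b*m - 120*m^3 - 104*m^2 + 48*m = b^2*(14 - 16*m) + b*(-104*m^2 + 11*m + 70) - 120*m^3 + 41*m^2 + 152*m - 84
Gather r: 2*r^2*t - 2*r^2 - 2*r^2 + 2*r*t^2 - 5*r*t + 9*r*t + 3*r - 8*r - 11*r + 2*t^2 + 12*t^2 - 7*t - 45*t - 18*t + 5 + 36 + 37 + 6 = r^2*(2*t - 4) + r*(2*t^2 + 4*t - 16) + 14*t^2 - 70*t + 84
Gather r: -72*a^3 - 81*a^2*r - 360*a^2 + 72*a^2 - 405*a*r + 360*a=-72*a^3 - 288*a^2 + 360*a + r*(-81*a^2 - 405*a)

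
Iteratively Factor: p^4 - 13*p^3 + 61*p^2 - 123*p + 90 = (p - 3)*(p^3 - 10*p^2 + 31*p - 30) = (p - 5)*(p - 3)*(p^2 - 5*p + 6) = (p - 5)*(p - 3)^2*(p - 2)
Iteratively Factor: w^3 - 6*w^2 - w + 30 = (w - 3)*(w^2 - 3*w - 10) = (w - 3)*(w + 2)*(w - 5)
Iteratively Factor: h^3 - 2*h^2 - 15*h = (h)*(h^2 - 2*h - 15) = h*(h - 5)*(h + 3)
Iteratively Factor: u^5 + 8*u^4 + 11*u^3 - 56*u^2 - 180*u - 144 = (u + 2)*(u^4 + 6*u^3 - u^2 - 54*u - 72) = (u + 2)*(u + 3)*(u^3 + 3*u^2 - 10*u - 24) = (u - 3)*(u + 2)*(u + 3)*(u^2 + 6*u + 8) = (u - 3)*(u + 2)^2*(u + 3)*(u + 4)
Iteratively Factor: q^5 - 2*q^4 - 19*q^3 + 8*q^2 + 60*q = (q - 5)*(q^4 + 3*q^3 - 4*q^2 - 12*q) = q*(q - 5)*(q^3 + 3*q^2 - 4*q - 12) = q*(q - 5)*(q - 2)*(q^2 + 5*q + 6) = q*(q - 5)*(q - 2)*(q + 2)*(q + 3)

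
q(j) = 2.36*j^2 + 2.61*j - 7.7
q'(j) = 4.72*j + 2.61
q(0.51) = -5.76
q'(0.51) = 5.02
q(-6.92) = 87.25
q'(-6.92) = -30.05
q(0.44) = -6.09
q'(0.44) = 4.69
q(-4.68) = 31.77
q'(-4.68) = -19.48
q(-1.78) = -4.87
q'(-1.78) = -5.79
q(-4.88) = 35.77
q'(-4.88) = -20.42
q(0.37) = -6.41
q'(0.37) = 4.36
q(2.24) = 9.99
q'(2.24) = 13.18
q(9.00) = 206.95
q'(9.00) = 45.09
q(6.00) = 92.92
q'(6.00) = 30.93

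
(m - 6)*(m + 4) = m^2 - 2*m - 24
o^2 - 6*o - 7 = (o - 7)*(o + 1)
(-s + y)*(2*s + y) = -2*s^2 + s*y + y^2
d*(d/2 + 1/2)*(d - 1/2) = d^3/2 + d^2/4 - d/4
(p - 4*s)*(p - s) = p^2 - 5*p*s + 4*s^2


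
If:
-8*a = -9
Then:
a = 9/8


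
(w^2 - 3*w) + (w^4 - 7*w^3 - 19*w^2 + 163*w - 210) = w^4 - 7*w^3 - 18*w^2 + 160*w - 210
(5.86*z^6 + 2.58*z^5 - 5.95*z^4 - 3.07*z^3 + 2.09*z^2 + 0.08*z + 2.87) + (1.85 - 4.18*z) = 5.86*z^6 + 2.58*z^5 - 5.95*z^4 - 3.07*z^3 + 2.09*z^2 - 4.1*z + 4.72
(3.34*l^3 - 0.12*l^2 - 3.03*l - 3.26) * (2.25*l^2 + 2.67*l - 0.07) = 7.515*l^5 + 8.6478*l^4 - 7.3717*l^3 - 15.4167*l^2 - 8.4921*l + 0.2282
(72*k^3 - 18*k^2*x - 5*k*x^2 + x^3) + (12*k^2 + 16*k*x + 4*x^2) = 72*k^3 - 18*k^2*x + 12*k^2 - 5*k*x^2 + 16*k*x + x^3 + 4*x^2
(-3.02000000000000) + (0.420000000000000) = -2.60000000000000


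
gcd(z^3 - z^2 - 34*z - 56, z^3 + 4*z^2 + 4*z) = z + 2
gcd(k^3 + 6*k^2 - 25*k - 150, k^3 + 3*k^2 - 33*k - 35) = k - 5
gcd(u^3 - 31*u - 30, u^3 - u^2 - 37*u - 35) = u^2 + 6*u + 5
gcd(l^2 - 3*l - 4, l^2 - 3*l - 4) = l^2 - 3*l - 4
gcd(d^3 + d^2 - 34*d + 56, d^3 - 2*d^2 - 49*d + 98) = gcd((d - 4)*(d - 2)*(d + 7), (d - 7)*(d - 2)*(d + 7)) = d^2 + 5*d - 14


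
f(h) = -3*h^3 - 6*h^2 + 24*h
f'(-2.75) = -11.06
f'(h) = -9*h^2 - 12*h + 24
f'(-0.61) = 27.97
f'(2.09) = -40.39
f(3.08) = -70.65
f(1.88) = 3.98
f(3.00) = -63.00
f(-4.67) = 62.61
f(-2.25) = -50.20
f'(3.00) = -93.00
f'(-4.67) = -116.24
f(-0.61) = -16.19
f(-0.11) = -2.71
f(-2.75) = -48.98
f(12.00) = -5760.00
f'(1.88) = -30.37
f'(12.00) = -1416.00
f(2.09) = -3.44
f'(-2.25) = 5.44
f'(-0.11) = 25.21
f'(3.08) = -98.34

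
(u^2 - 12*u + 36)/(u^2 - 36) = (u - 6)/(u + 6)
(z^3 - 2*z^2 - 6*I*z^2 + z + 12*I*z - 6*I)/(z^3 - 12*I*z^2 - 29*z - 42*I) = (z^2 - 2*z + 1)/(z^2 - 6*I*z + 7)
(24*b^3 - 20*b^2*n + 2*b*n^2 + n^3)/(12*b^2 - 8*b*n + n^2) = (12*b^2 - 4*b*n - n^2)/(6*b - n)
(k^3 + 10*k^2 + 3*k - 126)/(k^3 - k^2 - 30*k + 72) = (k + 7)/(k - 4)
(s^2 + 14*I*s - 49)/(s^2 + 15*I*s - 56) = (s + 7*I)/(s + 8*I)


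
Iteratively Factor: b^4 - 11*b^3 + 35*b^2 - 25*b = (b - 1)*(b^3 - 10*b^2 + 25*b) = b*(b - 1)*(b^2 - 10*b + 25) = b*(b - 5)*(b - 1)*(b - 5)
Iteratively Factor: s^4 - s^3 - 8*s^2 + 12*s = (s - 2)*(s^3 + s^2 - 6*s) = (s - 2)*(s + 3)*(s^2 - 2*s) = (s - 2)^2*(s + 3)*(s)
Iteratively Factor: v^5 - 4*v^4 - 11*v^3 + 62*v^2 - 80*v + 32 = (v - 4)*(v^4 - 11*v^2 + 18*v - 8) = (v - 4)*(v - 1)*(v^3 + v^2 - 10*v + 8) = (v - 4)*(v - 1)^2*(v^2 + 2*v - 8) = (v - 4)*(v - 1)^2*(v + 4)*(v - 2)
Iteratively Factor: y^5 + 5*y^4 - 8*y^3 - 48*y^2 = (y + 4)*(y^4 + y^3 - 12*y^2) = y*(y + 4)*(y^3 + y^2 - 12*y) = y^2*(y + 4)*(y^2 + y - 12) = y^2*(y - 3)*(y + 4)*(y + 4)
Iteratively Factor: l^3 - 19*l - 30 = (l - 5)*(l^2 + 5*l + 6) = (l - 5)*(l + 3)*(l + 2)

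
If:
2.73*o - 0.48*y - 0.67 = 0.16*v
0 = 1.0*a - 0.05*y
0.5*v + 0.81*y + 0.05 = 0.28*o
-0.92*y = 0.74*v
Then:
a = 0.01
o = 0.26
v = -0.15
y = 0.12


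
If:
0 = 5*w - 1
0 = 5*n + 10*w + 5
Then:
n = -7/5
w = 1/5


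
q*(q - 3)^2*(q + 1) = q^4 - 5*q^3 + 3*q^2 + 9*q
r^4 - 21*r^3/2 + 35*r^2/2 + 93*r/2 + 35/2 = (r - 7)*(r - 5)*(r + 1/2)*(r + 1)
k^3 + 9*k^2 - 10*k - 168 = (k - 4)*(k + 6)*(k + 7)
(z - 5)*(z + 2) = z^2 - 3*z - 10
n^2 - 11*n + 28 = (n - 7)*(n - 4)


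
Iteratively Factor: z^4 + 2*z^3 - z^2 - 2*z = (z + 1)*(z^3 + z^2 - 2*z) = z*(z + 1)*(z^2 + z - 2) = z*(z + 1)*(z + 2)*(z - 1)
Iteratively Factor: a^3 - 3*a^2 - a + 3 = (a - 3)*(a^2 - 1) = (a - 3)*(a - 1)*(a + 1)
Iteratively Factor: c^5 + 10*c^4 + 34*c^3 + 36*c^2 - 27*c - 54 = (c + 2)*(c^4 + 8*c^3 + 18*c^2 - 27) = (c + 2)*(c + 3)*(c^3 + 5*c^2 + 3*c - 9) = (c + 2)*(c + 3)^2*(c^2 + 2*c - 3) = (c - 1)*(c + 2)*(c + 3)^2*(c + 3)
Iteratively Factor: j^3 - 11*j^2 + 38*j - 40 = (j - 5)*(j^2 - 6*j + 8) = (j - 5)*(j - 2)*(j - 4)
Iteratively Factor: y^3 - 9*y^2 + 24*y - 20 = (y - 2)*(y^2 - 7*y + 10) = (y - 5)*(y - 2)*(y - 2)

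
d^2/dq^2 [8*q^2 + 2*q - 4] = 16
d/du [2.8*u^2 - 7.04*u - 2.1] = 5.6*u - 7.04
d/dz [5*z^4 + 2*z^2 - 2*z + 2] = 20*z^3 + 4*z - 2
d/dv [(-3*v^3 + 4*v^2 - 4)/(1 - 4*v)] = (24*v^3 - 25*v^2 + 8*v - 16)/(16*v^2 - 8*v + 1)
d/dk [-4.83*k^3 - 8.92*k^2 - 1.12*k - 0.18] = -14.49*k^2 - 17.84*k - 1.12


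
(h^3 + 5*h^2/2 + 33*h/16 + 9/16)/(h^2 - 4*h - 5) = (16*h^2 + 24*h + 9)/(16*(h - 5))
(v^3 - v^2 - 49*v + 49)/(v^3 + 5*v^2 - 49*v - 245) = (v - 1)/(v + 5)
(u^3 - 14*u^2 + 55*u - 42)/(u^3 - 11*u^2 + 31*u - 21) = (u - 6)/(u - 3)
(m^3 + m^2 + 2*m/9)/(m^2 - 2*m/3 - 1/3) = m*(3*m + 2)/(3*(m - 1))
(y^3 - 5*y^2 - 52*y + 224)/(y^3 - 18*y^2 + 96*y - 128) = (y^2 + 3*y - 28)/(y^2 - 10*y + 16)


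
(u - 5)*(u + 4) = u^2 - u - 20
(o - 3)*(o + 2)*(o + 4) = o^3 + 3*o^2 - 10*o - 24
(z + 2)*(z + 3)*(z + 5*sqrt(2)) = z^3 + 5*z^2 + 5*sqrt(2)*z^2 + 6*z + 25*sqrt(2)*z + 30*sqrt(2)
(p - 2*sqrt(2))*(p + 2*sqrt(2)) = p^2 - 8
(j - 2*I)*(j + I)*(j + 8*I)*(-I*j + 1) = -I*j^4 + 8*j^3 - 3*I*j^2 + 26*j + 16*I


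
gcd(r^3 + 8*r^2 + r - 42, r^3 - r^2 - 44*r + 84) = r^2 + 5*r - 14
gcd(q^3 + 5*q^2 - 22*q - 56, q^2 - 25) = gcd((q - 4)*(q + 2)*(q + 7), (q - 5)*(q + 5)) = 1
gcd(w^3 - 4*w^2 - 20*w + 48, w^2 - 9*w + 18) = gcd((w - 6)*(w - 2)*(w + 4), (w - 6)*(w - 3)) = w - 6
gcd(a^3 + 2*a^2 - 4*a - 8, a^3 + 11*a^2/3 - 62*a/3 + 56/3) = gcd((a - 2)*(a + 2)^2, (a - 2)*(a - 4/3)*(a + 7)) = a - 2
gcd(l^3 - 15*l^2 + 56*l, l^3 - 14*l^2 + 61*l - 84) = l - 7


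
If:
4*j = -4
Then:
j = -1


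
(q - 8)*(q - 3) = q^2 - 11*q + 24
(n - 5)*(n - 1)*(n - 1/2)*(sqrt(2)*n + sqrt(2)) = sqrt(2)*n^4 - 11*sqrt(2)*n^3/2 + 3*sqrt(2)*n^2/2 + 11*sqrt(2)*n/2 - 5*sqrt(2)/2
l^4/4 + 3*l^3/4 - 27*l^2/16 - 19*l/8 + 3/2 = (l/4 + 1)*(l - 2)*(l - 1/2)*(l + 3/2)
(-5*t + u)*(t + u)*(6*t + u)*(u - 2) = -30*t^3*u + 60*t^3 - 29*t^2*u^2 + 58*t^2*u + 2*t*u^3 - 4*t*u^2 + u^4 - 2*u^3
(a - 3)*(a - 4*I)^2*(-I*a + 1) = -I*a^4 - 7*a^3 + 3*I*a^3 + 21*a^2 + 8*I*a^2 - 16*a - 24*I*a + 48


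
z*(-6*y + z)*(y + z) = -6*y^2*z - 5*y*z^2 + z^3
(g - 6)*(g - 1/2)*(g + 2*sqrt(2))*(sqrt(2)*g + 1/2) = sqrt(2)*g^4 - 13*sqrt(2)*g^3/2 + 9*g^3/2 - 117*g^2/4 + 4*sqrt(2)*g^2 - 13*sqrt(2)*g/2 + 27*g/2 + 3*sqrt(2)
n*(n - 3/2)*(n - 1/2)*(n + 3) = n^4 + n^3 - 21*n^2/4 + 9*n/4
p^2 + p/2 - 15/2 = (p - 5/2)*(p + 3)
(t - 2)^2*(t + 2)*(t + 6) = t^4 + 4*t^3 - 16*t^2 - 16*t + 48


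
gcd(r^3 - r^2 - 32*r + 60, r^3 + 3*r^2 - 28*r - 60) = r^2 + r - 30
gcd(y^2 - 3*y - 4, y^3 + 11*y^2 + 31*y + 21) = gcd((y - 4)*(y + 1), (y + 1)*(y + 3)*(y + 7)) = y + 1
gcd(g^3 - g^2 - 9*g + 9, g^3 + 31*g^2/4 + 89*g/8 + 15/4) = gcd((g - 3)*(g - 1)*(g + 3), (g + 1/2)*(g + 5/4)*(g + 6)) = 1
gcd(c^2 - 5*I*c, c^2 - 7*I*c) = c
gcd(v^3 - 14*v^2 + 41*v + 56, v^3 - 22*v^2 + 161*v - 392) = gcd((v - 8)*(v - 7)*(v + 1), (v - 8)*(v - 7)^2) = v^2 - 15*v + 56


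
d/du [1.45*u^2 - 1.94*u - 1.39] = 2.9*u - 1.94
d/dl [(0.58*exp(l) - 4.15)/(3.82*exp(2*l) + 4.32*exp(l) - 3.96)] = (-2.2156*exp(2*l) + 31.706*exp(l) + 15.6312)*exp(l)/(14.5924*exp(4*l) + 33.0048*exp(3*l) - 11.592*exp(2*l) - 34.2144*exp(l) + 15.6816)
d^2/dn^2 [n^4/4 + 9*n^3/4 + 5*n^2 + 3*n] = 3*n^2 + 27*n/2 + 10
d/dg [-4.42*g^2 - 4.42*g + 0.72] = -8.84*g - 4.42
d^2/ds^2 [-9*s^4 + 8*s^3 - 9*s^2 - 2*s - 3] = -108*s^2 + 48*s - 18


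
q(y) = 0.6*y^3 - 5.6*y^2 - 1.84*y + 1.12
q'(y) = 1.8*y^2 - 11.2*y - 1.84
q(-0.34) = 1.07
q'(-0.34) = 2.18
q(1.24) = -8.63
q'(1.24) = -12.96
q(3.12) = -40.91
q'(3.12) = -19.26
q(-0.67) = -0.34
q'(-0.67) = 6.47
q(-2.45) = -36.81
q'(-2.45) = 36.40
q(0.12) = 0.82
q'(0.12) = -3.16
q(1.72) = -15.56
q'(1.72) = -15.78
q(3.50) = -48.20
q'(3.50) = -18.99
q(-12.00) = -1820.00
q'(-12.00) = 391.76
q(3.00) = -38.60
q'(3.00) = -19.24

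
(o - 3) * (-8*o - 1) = -8*o^2 + 23*o + 3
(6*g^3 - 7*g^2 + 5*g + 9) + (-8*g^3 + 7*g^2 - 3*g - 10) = -2*g^3 + 2*g - 1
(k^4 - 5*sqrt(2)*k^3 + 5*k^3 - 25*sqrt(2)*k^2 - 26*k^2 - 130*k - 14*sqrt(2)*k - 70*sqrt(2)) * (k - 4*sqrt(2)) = k^5 - 9*sqrt(2)*k^4 + 5*k^4 - 45*sqrt(2)*k^3 + 14*k^3 + 70*k^2 + 90*sqrt(2)*k^2 + 112*k + 450*sqrt(2)*k + 560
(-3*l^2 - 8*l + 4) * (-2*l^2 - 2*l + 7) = 6*l^4 + 22*l^3 - 13*l^2 - 64*l + 28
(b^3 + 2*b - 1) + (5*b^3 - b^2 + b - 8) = 6*b^3 - b^2 + 3*b - 9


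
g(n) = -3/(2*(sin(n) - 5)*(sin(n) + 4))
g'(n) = 3*cos(n)/(2*(sin(n) - 5)*(sin(n) + 4)^2) + 3*cos(n)/(2*(sin(n) - 5)^2*(sin(n) + 4))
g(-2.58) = 0.08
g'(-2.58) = 0.01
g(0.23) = 0.07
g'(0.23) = -0.00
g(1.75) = 0.07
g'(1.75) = -0.00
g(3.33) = 0.08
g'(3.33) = 0.01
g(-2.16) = 0.08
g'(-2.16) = 0.01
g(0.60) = 0.07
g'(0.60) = 0.00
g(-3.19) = 0.07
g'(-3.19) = 0.00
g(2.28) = 0.07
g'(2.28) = -0.00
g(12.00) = 0.08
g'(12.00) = -0.00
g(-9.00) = 0.08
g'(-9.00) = 0.01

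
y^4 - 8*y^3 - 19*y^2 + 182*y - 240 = (y - 8)*(y - 3)*(y - 2)*(y + 5)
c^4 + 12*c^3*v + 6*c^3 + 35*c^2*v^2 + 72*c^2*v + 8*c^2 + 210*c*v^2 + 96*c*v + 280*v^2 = (c + 2)*(c + 4)*(c + 5*v)*(c + 7*v)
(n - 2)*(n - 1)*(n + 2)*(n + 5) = n^4 + 4*n^3 - 9*n^2 - 16*n + 20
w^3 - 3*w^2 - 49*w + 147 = (w - 7)*(w - 3)*(w + 7)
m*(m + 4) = m^2 + 4*m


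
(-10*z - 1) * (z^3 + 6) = -10*z^4 - z^3 - 60*z - 6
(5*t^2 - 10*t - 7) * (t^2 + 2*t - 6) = 5*t^4 - 57*t^2 + 46*t + 42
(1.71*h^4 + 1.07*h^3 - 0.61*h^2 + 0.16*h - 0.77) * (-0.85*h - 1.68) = -1.4535*h^5 - 3.7823*h^4 - 1.2791*h^3 + 0.8888*h^2 + 0.3857*h + 1.2936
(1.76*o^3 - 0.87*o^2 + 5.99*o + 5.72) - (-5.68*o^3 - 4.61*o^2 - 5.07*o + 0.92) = 7.44*o^3 + 3.74*o^2 + 11.06*o + 4.8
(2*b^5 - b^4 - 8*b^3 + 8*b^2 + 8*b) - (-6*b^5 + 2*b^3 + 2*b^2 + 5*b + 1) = 8*b^5 - b^4 - 10*b^3 + 6*b^2 + 3*b - 1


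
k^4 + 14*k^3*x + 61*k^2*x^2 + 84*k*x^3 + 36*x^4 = (k + x)^2*(k + 6*x)^2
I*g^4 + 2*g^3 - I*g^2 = g^2*(g - I)*(I*g + 1)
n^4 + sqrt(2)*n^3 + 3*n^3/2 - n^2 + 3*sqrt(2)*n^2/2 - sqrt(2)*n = n*(n - 1/2)*(n + 2)*(n + sqrt(2))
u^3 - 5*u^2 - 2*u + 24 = (u - 4)*(u - 3)*(u + 2)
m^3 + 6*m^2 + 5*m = m*(m + 1)*(m + 5)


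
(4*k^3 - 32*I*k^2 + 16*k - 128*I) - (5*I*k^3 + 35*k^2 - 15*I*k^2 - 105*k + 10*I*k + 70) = 4*k^3 - 5*I*k^3 - 35*k^2 - 17*I*k^2 + 121*k - 10*I*k - 70 - 128*I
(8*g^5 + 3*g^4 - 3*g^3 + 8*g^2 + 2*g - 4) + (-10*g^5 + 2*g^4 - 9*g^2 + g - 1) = -2*g^5 + 5*g^4 - 3*g^3 - g^2 + 3*g - 5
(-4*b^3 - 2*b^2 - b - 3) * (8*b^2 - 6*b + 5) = -32*b^5 + 8*b^4 - 16*b^3 - 28*b^2 + 13*b - 15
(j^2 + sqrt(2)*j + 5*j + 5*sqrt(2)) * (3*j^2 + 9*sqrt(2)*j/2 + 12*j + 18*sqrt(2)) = 3*j^4 + 15*sqrt(2)*j^3/2 + 27*j^3 + 69*j^2 + 135*sqrt(2)*j^2/2 + 81*j + 150*sqrt(2)*j + 180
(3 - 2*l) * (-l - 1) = 2*l^2 - l - 3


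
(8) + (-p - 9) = -p - 1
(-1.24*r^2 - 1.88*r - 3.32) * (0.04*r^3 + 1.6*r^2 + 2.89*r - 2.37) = -0.0496*r^5 - 2.0592*r^4 - 6.7244*r^3 - 7.8064*r^2 - 5.1392*r + 7.8684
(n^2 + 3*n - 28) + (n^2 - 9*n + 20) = 2*n^2 - 6*n - 8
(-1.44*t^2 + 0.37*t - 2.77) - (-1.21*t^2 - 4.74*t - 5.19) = -0.23*t^2 + 5.11*t + 2.42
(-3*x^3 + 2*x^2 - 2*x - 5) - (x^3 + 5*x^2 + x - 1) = -4*x^3 - 3*x^2 - 3*x - 4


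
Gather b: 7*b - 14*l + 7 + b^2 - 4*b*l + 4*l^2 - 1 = b^2 + b*(7 - 4*l) + 4*l^2 - 14*l + 6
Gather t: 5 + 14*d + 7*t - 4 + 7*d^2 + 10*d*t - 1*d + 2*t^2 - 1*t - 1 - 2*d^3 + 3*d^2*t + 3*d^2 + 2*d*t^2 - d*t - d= -2*d^3 + 10*d^2 + 12*d + t^2*(2*d + 2) + t*(3*d^2 + 9*d + 6)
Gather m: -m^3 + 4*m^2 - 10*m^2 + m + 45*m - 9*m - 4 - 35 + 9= -m^3 - 6*m^2 + 37*m - 30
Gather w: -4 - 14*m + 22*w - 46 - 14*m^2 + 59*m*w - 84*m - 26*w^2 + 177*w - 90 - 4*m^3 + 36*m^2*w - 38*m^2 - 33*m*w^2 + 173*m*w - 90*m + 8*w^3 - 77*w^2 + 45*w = -4*m^3 - 52*m^2 - 188*m + 8*w^3 + w^2*(-33*m - 103) + w*(36*m^2 + 232*m + 244) - 140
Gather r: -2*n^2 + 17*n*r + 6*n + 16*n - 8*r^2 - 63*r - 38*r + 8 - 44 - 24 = -2*n^2 + 22*n - 8*r^2 + r*(17*n - 101) - 60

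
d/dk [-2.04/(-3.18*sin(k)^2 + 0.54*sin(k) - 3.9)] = (1.1016 - 12.9744*sin(k))*cos(k)/(3.18*sin(k)^2 - 0.54*sin(k) + 3.9)^2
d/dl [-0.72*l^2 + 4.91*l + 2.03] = 4.91 - 1.44*l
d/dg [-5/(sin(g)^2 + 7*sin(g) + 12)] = 5*(2*sin(g) + 7)*cos(g)/(sin(g)^2 + 7*sin(g) + 12)^2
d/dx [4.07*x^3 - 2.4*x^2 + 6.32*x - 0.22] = 12.21*x^2 - 4.8*x + 6.32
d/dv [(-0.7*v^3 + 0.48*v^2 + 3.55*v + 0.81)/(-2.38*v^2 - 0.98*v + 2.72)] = (1.666*v^4 + 1.372*v^3 + 2.2666*v^2 + 6.4668*v + 10.4498)/(5.6644*v^4 + 4.6648*v^3 - 11.9868*v^2 - 5.3312*v + 7.3984)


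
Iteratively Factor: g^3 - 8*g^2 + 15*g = (g - 5)*(g^2 - 3*g) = g*(g - 5)*(g - 3)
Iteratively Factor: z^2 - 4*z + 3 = (z - 1)*(z - 3)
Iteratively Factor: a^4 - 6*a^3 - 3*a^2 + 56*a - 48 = (a - 4)*(a^3 - 2*a^2 - 11*a + 12) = (a - 4)*(a + 3)*(a^2 - 5*a + 4) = (a - 4)^2*(a + 3)*(a - 1)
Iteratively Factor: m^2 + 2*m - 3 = (m + 3)*(m - 1)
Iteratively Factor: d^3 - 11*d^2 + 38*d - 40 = (d - 2)*(d^2 - 9*d + 20) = (d - 4)*(d - 2)*(d - 5)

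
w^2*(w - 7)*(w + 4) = w^4 - 3*w^3 - 28*w^2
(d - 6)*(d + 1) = d^2 - 5*d - 6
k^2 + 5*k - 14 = (k - 2)*(k + 7)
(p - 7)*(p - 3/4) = p^2 - 31*p/4 + 21/4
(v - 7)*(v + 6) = v^2 - v - 42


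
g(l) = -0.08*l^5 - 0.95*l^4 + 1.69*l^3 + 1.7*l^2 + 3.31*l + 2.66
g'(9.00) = -4950.02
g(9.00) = -9554.71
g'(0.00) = 3.31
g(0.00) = 2.66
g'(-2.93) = 102.98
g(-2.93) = -87.69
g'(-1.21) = 12.49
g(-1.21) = -3.68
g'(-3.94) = 204.65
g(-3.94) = -240.33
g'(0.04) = 3.45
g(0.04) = 2.80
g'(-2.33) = 59.19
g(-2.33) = -39.71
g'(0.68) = 6.69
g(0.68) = 6.01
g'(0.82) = 7.23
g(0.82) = 6.99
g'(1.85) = -1.79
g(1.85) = 12.44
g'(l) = -0.4*l^4 - 3.8*l^3 + 5.07*l^2 + 3.4*l + 3.31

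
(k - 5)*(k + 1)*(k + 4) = k^3 - 21*k - 20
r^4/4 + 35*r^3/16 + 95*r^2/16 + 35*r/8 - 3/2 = (r/4 + 1)*(r - 1/4)*(r + 2)*(r + 3)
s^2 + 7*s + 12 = (s + 3)*(s + 4)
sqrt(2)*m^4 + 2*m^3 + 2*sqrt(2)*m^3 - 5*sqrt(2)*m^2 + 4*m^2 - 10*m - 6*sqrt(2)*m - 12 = (m - 2)*(m + 3)*(m + sqrt(2))*(sqrt(2)*m + sqrt(2))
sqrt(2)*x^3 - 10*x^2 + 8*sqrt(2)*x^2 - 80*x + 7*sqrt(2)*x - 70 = (x + 7)*(x - 5*sqrt(2))*(sqrt(2)*x + sqrt(2))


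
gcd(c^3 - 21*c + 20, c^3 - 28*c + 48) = c - 4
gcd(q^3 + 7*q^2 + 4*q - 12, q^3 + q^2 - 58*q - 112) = q + 2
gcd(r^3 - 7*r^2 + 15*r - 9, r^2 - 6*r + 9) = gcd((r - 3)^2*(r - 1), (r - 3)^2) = r^2 - 6*r + 9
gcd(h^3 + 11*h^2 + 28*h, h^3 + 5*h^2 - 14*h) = h^2 + 7*h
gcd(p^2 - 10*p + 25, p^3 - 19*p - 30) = p - 5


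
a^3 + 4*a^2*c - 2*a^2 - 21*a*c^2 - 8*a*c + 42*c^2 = (a - 2)*(a - 3*c)*(a + 7*c)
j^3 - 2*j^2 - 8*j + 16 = (j - 2)*(j - 2*sqrt(2))*(j + 2*sqrt(2))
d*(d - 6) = d^2 - 6*d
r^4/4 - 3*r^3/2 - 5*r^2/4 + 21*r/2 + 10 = (r/4 + 1/2)*(r - 5)*(r - 4)*(r + 1)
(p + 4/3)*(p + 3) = p^2 + 13*p/3 + 4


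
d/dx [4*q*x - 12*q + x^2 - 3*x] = 4*q + 2*x - 3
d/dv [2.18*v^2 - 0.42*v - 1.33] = 4.36*v - 0.42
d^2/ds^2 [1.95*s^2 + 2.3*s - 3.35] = 3.90000000000000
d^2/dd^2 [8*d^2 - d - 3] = 16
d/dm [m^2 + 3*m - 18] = 2*m + 3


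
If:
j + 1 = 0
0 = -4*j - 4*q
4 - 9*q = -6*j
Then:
No Solution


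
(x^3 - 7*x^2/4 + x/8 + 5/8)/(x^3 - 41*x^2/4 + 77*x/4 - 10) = (x + 1/2)/(x - 8)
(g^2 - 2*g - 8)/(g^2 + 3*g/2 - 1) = 2*(g - 4)/(2*g - 1)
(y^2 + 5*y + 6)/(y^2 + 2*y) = (y + 3)/y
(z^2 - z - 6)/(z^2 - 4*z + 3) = (z + 2)/(z - 1)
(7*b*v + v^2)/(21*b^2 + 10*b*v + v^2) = v/(3*b + v)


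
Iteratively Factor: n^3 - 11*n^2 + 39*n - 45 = (n - 3)*(n^2 - 8*n + 15) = (n - 5)*(n - 3)*(n - 3)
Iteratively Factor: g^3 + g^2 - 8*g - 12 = (g + 2)*(g^2 - g - 6) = (g - 3)*(g + 2)*(g + 2)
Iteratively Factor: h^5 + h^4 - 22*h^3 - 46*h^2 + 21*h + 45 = (h + 1)*(h^4 - 22*h^2 - 24*h + 45) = (h + 1)*(h + 3)*(h^3 - 3*h^2 - 13*h + 15) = (h - 1)*(h + 1)*(h + 3)*(h^2 - 2*h - 15) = (h - 5)*(h - 1)*(h + 1)*(h + 3)*(h + 3)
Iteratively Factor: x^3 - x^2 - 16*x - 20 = (x - 5)*(x^2 + 4*x + 4) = (x - 5)*(x + 2)*(x + 2)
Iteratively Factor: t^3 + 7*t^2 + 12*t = (t + 4)*(t^2 + 3*t) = (t + 3)*(t + 4)*(t)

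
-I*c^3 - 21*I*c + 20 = (c - 5*I)*(c + 4*I)*(-I*c + 1)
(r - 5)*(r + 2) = r^2 - 3*r - 10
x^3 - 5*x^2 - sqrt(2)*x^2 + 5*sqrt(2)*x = x*(x - 5)*(x - sqrt(2))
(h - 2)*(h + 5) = h^2 + 3*h - 10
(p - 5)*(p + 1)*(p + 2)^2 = p^4 - 17*p^2 - 36*p - 20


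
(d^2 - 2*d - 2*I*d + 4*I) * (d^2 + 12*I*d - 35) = d^4 - 2*d^3 + 10*I*d^3 - 11*d^2 - 20*I*d^2 + 22*d + 70*I*d - 140*I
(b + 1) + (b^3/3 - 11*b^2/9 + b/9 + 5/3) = b^3/3 - 11*b^2/9 + 10*b/9 + 8/3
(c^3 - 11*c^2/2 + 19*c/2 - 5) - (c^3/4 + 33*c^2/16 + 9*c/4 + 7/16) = 3*c^3/4 - 121*c^2/16 + 29*c/4 - 87/16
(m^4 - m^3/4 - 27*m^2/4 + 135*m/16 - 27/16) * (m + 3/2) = m^5 + 5*m^4/4 - 57*m^3/8 - 27*m^2/16 + 351*m/32 - 81/32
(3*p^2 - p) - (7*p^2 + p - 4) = -4*p^2 - 2*p + 4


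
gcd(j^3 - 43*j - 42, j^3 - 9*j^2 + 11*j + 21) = j^2 - 6*j - 7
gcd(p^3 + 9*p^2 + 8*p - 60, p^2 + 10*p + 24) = p + 6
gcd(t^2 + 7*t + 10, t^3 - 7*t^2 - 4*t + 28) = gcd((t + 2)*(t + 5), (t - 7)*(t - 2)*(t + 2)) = t + 2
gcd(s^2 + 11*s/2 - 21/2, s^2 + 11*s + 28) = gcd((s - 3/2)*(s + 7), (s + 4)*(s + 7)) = s + 7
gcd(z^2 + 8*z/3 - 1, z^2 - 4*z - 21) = z + 3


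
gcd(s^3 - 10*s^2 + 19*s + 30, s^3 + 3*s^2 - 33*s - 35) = s^2 - 4*s - 5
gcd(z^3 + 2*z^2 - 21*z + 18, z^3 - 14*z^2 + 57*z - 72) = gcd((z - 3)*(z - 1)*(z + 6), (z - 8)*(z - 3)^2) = z - 3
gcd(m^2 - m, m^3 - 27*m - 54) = 1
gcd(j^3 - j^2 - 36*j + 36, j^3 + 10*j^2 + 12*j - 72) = j + 6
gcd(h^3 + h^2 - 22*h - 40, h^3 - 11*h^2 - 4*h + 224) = h + 4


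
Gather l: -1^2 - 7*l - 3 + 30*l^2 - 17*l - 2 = 30*l^2 - 24*l - 6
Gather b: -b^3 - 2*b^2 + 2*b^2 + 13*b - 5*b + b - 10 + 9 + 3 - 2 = -b^3 + 9*b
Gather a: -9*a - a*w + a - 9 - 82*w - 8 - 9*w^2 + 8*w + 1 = a*(-w - 8) - 9*w^2 - 74*w - 16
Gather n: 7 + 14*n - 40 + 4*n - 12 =18*n - 45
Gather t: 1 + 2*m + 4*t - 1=2*m + 4*t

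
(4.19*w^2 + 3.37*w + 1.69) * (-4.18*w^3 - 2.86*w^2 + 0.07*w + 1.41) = -17.5142*w^5 - 26.07*w^4 - 16.4091*w^3 + 1.3104*w^2 + 4.87*w + 2.3829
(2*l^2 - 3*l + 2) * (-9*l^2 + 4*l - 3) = -18*l^4 + 35*l^3 - 36*l^2 + 17*l - 6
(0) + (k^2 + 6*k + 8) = k^2 + 6*k + 8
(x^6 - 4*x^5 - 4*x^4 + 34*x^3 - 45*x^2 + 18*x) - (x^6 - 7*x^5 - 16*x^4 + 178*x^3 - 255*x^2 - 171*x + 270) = 3*x^5 + 12*x^4 - 144*x^3 + 210*x^2 + 189*x - 270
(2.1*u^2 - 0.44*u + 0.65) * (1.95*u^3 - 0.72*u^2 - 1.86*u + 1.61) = 4.095*u^5 - 2.37*u^4 - 2.3217*u^3 + 3.7314*u^2 - 1.9174*u + 1.0465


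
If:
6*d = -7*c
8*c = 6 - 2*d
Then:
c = 18/17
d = -21/17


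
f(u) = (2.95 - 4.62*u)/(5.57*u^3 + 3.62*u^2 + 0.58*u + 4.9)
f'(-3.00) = -0.12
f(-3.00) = -0.15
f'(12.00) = 0.00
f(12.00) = -0.01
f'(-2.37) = -0.33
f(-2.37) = -0.28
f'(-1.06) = -33.72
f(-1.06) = 4.57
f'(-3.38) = -0.08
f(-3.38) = -0.11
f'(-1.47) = -6.69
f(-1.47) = -1.67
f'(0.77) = -0.36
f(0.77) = -0.06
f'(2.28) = 0.04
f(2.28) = -0.08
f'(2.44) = 0.04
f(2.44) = -0.08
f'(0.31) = -1.04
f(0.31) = 0.27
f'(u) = (2.95 - 4.62*u)*(-16.71*u^2 - 7.24*u - 0.58)/(5.57*u^3 + 3.62*u^2 + 0.58*u + 4.9)^2 - 4.62/(5.57*u^3 + 3.62*u^2 + 0.58*u + 4.9)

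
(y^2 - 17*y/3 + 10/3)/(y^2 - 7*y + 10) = (y - 2/3)/(y - 2)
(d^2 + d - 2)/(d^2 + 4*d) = (d^2 + d - 2)/(d*(d + 4))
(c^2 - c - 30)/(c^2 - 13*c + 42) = (c + 5)/(c - 7)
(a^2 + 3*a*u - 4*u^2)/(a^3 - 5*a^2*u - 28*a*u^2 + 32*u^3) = 1/(a - 8*u)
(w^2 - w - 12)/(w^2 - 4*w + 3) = (w^2 - w - 12)/(w^2 - 4*w + 3)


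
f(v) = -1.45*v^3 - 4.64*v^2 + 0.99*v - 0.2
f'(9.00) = -434.88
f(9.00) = -1424.18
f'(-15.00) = -838.56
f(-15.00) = 3834.70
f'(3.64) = -90.42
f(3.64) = -128.01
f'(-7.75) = -188.36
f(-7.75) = 388.39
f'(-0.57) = 4.87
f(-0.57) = -2.00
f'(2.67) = -54.80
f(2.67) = -58.23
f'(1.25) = -17.41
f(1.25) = -9.04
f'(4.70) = -138.72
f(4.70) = -248.59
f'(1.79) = -29.56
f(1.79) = -21.61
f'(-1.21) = 5.85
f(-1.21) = -5.62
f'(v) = -4.35*v^2 - 9.28*v + 0.99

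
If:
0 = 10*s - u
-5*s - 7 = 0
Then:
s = -7/5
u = -14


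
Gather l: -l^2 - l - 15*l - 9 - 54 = -l^2 - 16*l - 63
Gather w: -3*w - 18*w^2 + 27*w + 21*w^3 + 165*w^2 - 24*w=21*w^3 + 147*w^2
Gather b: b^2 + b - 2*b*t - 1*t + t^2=b^2 + b*(1 - 2*t) + t^2 - t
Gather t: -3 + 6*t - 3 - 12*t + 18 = 12 - 6*t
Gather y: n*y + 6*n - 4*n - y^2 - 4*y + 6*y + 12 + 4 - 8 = 2*n - y^2 + y*(n + 2) + 8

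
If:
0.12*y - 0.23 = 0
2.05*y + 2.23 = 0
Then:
No Solution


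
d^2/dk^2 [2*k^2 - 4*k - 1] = 4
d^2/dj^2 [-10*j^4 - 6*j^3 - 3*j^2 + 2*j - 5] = -120*j^2 - 36*j - 6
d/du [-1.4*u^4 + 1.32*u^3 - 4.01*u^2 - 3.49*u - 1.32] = -5.6*u^3 + 3.96*u^2 - 8.02*u - 3.49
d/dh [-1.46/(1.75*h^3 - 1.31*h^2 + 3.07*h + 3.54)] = (7.665*h^2 - 3.8252*h + 4.4822)/(1.75*h^3 - 1.31*h^2 + 3.07*h + 3.54)^2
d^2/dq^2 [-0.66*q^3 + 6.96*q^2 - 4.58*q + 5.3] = 13.92 - 3.96*q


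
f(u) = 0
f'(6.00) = 0.00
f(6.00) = 0.00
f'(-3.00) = 0.00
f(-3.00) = 0.00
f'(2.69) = 0.00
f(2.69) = 0.00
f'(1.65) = 0.00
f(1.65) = 0.00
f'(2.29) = 0.00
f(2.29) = 0.00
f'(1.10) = 0.00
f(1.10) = 0.00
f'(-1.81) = 0.00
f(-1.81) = 0.00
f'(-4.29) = 0.00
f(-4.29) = 0.00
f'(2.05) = 0.00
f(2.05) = 0.00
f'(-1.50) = 0.00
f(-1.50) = 0.00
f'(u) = 0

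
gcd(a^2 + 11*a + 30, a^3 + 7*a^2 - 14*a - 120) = a^2 + 11*a + 30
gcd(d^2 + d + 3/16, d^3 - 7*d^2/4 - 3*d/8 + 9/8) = d + 3/4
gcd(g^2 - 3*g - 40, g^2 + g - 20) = g + 5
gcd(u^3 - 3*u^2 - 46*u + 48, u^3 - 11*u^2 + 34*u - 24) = u - 1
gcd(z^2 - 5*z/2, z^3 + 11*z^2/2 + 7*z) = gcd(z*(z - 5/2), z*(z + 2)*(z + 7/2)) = z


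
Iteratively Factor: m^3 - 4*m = (m - 2)*(m^2 + 2*m) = (m - 2)*(m + 2)*(m)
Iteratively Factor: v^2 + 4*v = (v)*(v + 4)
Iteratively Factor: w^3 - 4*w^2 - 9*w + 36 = (w - 3)*(w^2 - w - 12) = (w - 4)*(w - 3)*(w + 3)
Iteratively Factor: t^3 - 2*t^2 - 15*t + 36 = (t - 3)*(t^2 + t - 12) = (t - 3)*(t + 4)*(t - 3)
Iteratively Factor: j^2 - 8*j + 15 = (j - 3)*(j - 5)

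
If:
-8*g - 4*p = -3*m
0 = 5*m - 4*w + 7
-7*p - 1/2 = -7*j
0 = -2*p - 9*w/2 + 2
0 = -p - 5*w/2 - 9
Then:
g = -2321/40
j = 1275/14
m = -167/5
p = 91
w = -40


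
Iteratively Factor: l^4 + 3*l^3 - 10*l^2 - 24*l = (l + 2)*(l^3 + l^2 - 12*l) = l*(l + 2)*(l^2 + l - 12) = l*(l + 2)*(l + 4)*(l - 3)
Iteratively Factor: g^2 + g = (g + 1)*(g)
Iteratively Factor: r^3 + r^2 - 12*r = (r)*(r^2 + r - 12) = r*(r - 3)*(r + 4)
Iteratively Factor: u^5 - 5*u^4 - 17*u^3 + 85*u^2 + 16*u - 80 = (u + 1)*(u^4 - 6*u^3 - 11*u^2 + 96*u - 80) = (u - 4)*(u + 1)*(u^3 - 2*u^2 - 19*u + 20) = (u - 4)*(u + 1)*(u + 4)*(u^2 - 6*u + 5) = (u - 4)*(u - 1)*(u + 1)*(u + 4)*(u - 5)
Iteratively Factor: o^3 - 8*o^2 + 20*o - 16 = (o - 2)*(o^2 - 6*o + 8) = (o - 4)*(o - 2)*(o - 2)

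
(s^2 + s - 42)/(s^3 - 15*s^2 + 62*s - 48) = (s + 7)/(s^2 - 9*s + 8)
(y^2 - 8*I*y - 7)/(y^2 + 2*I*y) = (y^2 - 8*I*y - 7)/(y*(y + 2*I))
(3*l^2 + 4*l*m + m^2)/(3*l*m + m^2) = (l + m)/m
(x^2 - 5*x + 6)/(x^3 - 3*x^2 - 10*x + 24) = (x - 3)/(x^2 - x - 12)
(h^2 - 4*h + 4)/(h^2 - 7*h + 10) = (h - 2)/(h - 5)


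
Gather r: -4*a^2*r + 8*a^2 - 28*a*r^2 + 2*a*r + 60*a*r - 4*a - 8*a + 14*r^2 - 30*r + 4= 8*a^2 - 12*a + r^2*(14 - 28*a) + r*(-4*a^2 + 62*a - 30) + 4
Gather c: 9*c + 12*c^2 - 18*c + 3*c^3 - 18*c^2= 3*c^3 - 6*c^2 - 9*c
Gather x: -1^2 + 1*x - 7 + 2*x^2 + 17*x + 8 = 2*x^2 + 18*x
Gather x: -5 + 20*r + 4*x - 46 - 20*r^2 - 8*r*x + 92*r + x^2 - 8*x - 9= -20*r^2 + 112*r + x^2 + x*(-8*r - 4) - 60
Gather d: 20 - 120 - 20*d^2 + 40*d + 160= -20*d^2 + 40*d + 60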